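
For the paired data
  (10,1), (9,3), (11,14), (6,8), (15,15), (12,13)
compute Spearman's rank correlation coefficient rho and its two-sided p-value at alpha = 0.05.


Step 1: Rank x and y separately (midranks; no ties here).
rank(x): 10->3, 9->2, 11->4, 6->1, 15->6, 12->5
rank(y): 1->1, 3->2, 14->5, 8->3, 15->6, 13->4
Step 2: d_i = R_x(i) - R_y(i); compute d_i^2.
  (3-1)^2=4, (2-2)^2=0, (4-5)^2=1, (1-3)^2=4, (6-6)^2=0, (5-4)^2=1
sum(d^2) = 10.
Step 3: rho = 1 - 6*10 / (6*(6^2 - 1)) = 1 - 60/210 = 0.714286.
Step 4: Under H0, t = rho * sqrt((n-2)/(1-rho^2)) = 2.0412 ~ t(4).
Step 5: Two-sided p-value from the t-distribution with 4 df = 0.110787.
Step 6: alpha = 0.05. fail to reject H0.

rho = 0.7143, p = 0.110787, fail to reject H0 at alpha = 0.05.


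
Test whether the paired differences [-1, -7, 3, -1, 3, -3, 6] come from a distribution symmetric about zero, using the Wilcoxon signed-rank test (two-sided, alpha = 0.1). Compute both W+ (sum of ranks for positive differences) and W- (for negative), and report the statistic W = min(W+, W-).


Step 1: Drop any zero differences (none here) and take |d_i|.
|d| = [1, 7, 3, 1, 3, 3, 6]
Step 2: Midrank |d_i| (ties get averaged ranks).
ranks: |1|->1.5, |7|->7, |3|->4, |1|->1.5, |3|->4, |3|->4, |6|->6
Step 3: Attach original signs; sum ranks with positive sign and with negative sign.
W+ = 4 + 4 + 6 = 14
W- = 1.5 + 7 + 1.5 + 4 = 14
(Check: W+ + W- = 28 should equal n(n+1)/2 = 28.)
Step 4: Test statistic W = min(W+, W-) = 14.
Step 5: Ties in |d|, so use the tie-corrected normal approximation.
        E[W] = n(n+1)/4 = 7*8/4 = 14.
        Tie groups: |d|=1 (t=2), |d|=3 (t=3); sum(t^3 - t) = 30.
        Var[W] = n(n+1)(2n+1)/24 - sum(t^3-t)/48 = 840/24 - 30/48 = 34.375.
        z = (W - E[W]) / sqrt(Var[W]) = (14 - 14) / 5.8630 = 0.0000.
        Two-sided p = 2*Phi(z) = 1.000000.
Step 6: alpha = 0.1. fail to reject H0.

W+ = 14, W- = 14, W = min = 14, p = 1.000000, fail to reject H0.


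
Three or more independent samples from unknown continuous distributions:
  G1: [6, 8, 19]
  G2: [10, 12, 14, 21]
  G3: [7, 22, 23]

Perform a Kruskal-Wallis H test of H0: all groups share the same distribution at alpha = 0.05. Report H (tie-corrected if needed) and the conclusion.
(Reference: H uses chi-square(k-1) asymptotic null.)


Step 1: Combine all N = 10 observations and assign midranks.
sorted (value, group, rank): (6,G1,1), (7,G3,2), (8,G1,3), (10,G2,4), (12,G2,5), (14,G2,6), (19,G1,7), (21,G2,8), (22,G3,9), (23,G3,10)
Step 2: Sum ranks within each group.
R_1 = 11 (n_1 = 3)
R_2 = 23 (n_2 = 4)
R_3 = 21 (n_3 = 3)
Step 3: H = 12/(N(N+1)) * sum(R_i^2/n_i) - 3(N+1)
     = 12/(10*11) * (11^2/3 + 23^2/4 + 21^2/3) - 3*11
     = 0.109091 * 319.583 - 33
     = 1.863636.
Step 4: No ties, so H is used without correction.
Step 5: Under H0, H ~ chi^2(2); p-value = 0.393837.
Step 6: alpha = 0.05. fail to reject H0.

H = 1.8636, df = 2, p = 0.393837, fail to reject H0.


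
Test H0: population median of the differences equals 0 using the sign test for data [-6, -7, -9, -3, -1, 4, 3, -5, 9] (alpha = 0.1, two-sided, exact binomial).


Step 1: Discard zero differences. Original n = 9; n_eff = number of nonzero differences = 9.
Nonzero differences (with sign): -6, -7, -9, -3, -1, +4, +3, -5, +9
Step 2: Count signs: positive = 3, negative = 6.
Step 3: Under H0: P(positive) = 0.5, so the number of positives S ~ Bin(9, 0.5).
Step 4: Two-sided exact p-value = sum of Bin(9,0.5) probabilities at or below the observed probability = 0.507812.
Step 5: alpha = 0.1. fail to reject H0.

n_eff = 9, pos = 3, neg = 6, p = 0.507812, fail to reject H0.


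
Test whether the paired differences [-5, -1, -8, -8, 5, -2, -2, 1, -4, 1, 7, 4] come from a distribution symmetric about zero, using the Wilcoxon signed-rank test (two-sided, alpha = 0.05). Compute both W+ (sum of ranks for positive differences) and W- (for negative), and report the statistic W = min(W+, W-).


Step 1: Drop any zero differences (none here) and take |d_i|.
|d| = [5, 1, 8, 8, 5, 2, 2, 1, 4, 1, 7, 4]
Step 2: Midrank |d_i| (ties get averaged ranks).
ranks: |5|->8.5, |1|->2, |8|->11.5, |8|->11.5, |5|->8.5, |2|->4.5, |2|->4.5, |1|->2, |4|->6.5, |1|->2, |7|->10, |4|->6.5
Step 3: Attach original signs; sum ranks with positive sign and with negative sign.
W+ = 8.5 + 2 + 2 + 10 + 6.5 = 29
W- = 8.5 + 2 + 11.5 + 11.5 + 4.5 + 4.5 + 6.5 = 49
(Check: W+ + W- = 78 should equal n(n+1)/2 = 78.)
Step 4: Test statistic W = min(W+, W-) = 29.
Step 5: Ties in |d|, so use the tie-corrected normal approximation.
        E[W] = n(n+1)/4 = 12*13/4 = 39.
        Tie groups: |d|=1 (t=3), |d|=2 (t=2), |d|=4 (t=2), |d|=5 (t=2), |d|=8 (t=2); sum(t^3 - t) = 48.
        Var[W] = n(n+1)(2n+1)/24 - sum(t^3-t)/48 = 3900/24 - 48/48 = 161.5.
        z = (W - E[W]) / sqrt(Var[W]) = (29 - 39) / 12.7083 = -0.7869.
        Two-sided p = 2*Phi(z) = 0.431347.
Step 6: alpha = 0.05. fail to reject H0.

W+ = 29, W- = 49, W = min = 29, p = 0.431347, fail to reject H0.


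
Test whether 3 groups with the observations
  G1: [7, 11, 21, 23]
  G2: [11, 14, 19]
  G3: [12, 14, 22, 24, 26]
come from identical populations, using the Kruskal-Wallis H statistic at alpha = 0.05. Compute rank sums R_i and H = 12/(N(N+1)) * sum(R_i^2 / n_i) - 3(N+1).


Step 1: Combine all N = 12 observations and assign midranks.
sorted (value, group, rank): (7,G1,1), (11,G1,2.5), (11,G2,2.5), (12,G3,4), (14,G2,5.5), (14,G3,5.5), (19,G2,7), (21,G1,8), (22,G3,9), (23,G1,10), (24,G3,11), (26,G3,12)
Step 2: Sum ranks within each group.
R_1 = 21.5 (n_1 = 4)
R_2 = 15 (n_2 = 3)
R_3 = 41.5 (n_3 = 5)
Step 3: H = 12/(N(N+1)) * sum(R_i^2/n_i) - 3(N+1)
     = 12/(12*13) * (21.5^2/4 + 15^2/3 + 41.5^2/5) - 3*13
     = 0.076923 * 535.013 - 39
     = 2.154808.
Step 4: Ties present; correction factor C = 1 - 12/(12^3 - 12) = 0.993007. Corrected H = 2.154808 / 0.993007 = 2.169982.
Step 5: Under H0, H ~ chi^2(2); p-value = 0.337905.
Step 6: alpha = 0.05. fail to reject H0.

H = 2.1700, df = 2, p = 0.337905, fail to reject H0.


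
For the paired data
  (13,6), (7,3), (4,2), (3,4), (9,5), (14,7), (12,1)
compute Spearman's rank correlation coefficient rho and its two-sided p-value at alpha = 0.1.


Step 1: Rank x and y separately (midranks; no ties here).
rank(x): 13->6, 7->3, 4->2, 3->1, 9->4, 14->7, 12->5
rank(y): 6->6, 3->3, 2->2, 4->4, 5->5, 7->7, 1->1
Step 2: d_i = R_x(i) - R_y(i); compute d_i^2.
  (6-6)^2=0, (3-3)^2=0, (2-2)^2=0, (1-4)^2=9, (4-5)^2=1, (7-7)^2=0, (5-1)^2=16
sum(d^2) = 26.
Step 3: rho = 1 - 6*26 / (7*(7^2 - 1)) = 1 - 156/336 = 0.535714.
Step 4: Under H0, t = rho * sqrt((n-2)/(1-rho^2)) = 1.4186 ~ t(5).
Step 5: Two-sided p-value from the t-distribution with 5 df = 0.215217.
Step 6: alpha = 0.1. fail to reject H0.

rho = 0.5357, p = 0.215217, fail to reject H0 at alpha = 0.1.


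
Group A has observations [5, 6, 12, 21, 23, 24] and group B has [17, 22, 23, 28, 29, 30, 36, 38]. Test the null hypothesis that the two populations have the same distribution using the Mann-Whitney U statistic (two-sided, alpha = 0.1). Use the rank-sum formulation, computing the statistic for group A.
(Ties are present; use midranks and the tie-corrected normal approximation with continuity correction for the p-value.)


Step 1: Combine and sort all 14 observations; assign midranks.
sorted (value, group): (5,X), (6,X), (12,X), (17,Y), (21,X), (22,Y), (23,X), (23,Y), (24,X), (28,Y), (29,Y), (30,Y), (36,Y), (38,Y)
ranks: 5->1, 6->2, 12->3, 17->4, 21->5, 22->6, 23->7.5, 23->7.5, 24->9, 28->10, 29->11, 30->12, 36->13, 38->14
Step 2: Rank sum for X: R1 = 1 + 2 + 3 + 5 + 7.5 + 9 = 27.5.
Step 3: U_X = R1 - n1(n1+1)/2 = 27.5 - 6*7/2 = 27.5 - 21 = 6.5.
       U_Y = n1*n2 - U_X = 48 - 6.5 = 41.5.
Step 4: Ties are present, so use the tie-corrected normal approximation (with continuity correction) for the p-value.
Step 5: p-value = 0.028013; compare to alpha = 0.1. reject H0.

U_X = 6.5, p = 0.028013, reject H0 at alpha = 0.1.


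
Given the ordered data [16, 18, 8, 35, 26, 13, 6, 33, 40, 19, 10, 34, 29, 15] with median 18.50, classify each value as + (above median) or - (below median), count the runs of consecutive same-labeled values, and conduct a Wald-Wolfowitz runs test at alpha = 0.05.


Step 1: Compute median = 18.50; label A = above, B = below.
Labels in order: BBBAABBAAABAAB  (n_A = 7, n_B = 7)
Step 2: Count runs R = 7.
Step 3: Under H0 (random ordering), E[R] = 2*n_A*n_B/(n_A+n_B) + 1 = 2*7*7/14 + 1 = 8.0000.
        Var[R] = 2*n_A*n_B*(2*n_A*n_B - n_A - n_B) / ((n_A+n_B)^2 * (n_A+n_B-1)) = 8232/2548 = 3.2308.
        SD[R] = 1.7974.
Step 4: Continuity-corrected z = (R + 0.5 - E[R]) / SD[R] = (7 + 0.5 - 8.0000) / 1.7974 = -0.2782.
Step 5: Two-sided p-value via normal approximation = 2*(1 - Phi(|z|)) = 0.780879.
Step 6: alpha = 0.05. fail to reject H0.

R = 7, z = -0.2782, p = 0.780879, fail to reject H0.


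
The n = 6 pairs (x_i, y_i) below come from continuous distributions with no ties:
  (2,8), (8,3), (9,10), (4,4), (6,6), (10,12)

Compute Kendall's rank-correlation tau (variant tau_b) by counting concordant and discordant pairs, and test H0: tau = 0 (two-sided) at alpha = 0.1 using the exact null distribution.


Step 1: Enumerate the 15 unordered pairs (i,j) with i<j and classify each by sign(x_j-x_i) * sign(y_j-y_i).
  (1,2):dx=+6,dy=-5->D; (1,3):dx=+7,dy=+2->C; (1,4):dx=+2,dy=-4->D; (1,5):dx=+4,dy=-2->D
  (1,6):dx=+8,dy=+4->C; (2,3):dx=+1,dy=+7->C; (2,4):dx=-4,dy=+1->D; (2,5):dx=-2,dy=+3->D
  (2,6):dx=+2,dy=+9->C; (3,4):dx=-5,dy=-6->C; (3,5):dx=-3,dy=-4->C; (3,6):dx=+1,dy=+2->C
  (4,5):dx=+2,dy=+2->C; (4,6):dx=+6,dy=+8->C; (5,6):dx=+4,dy=+6->C
Step 2: C = 10, D = 5, total pairs = 15.
Step 3: tau = (C - D)/(n(n-1)/2) = (10 - 5)/15 = 0.333333.
Step 4: Exact two-sided p-value (enumerate n! = 720 permutations of y under H0): p = 0.469444.
Step 5: alpha = 0.1. fail to reject H0.

tau_b = 0.3333 (C=10, D=5), p = 0.469444, fail to reject H0.


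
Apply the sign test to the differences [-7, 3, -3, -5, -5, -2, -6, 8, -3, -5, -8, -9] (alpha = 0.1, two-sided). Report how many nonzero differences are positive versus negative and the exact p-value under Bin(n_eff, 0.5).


Step 1: Discard zero differences. Original n = 12; n_eff = number of nonzero differences = 12.
Nonzero differences (with sign): -7, +3, -3, -5, -5, -2, -6, +8, -3, -5, -8, -9
Step 2: Count signs: positive = 2, negative = 10.
Step 3: Under H0: P(positive) = 0.5, so the number of positives S ~ Bin(12, 0.5).
Step 4: Two-sided exact p-value = sum of Bin(12,0.5) probabilities at or below the observed probability = 0.038574.
Step 5: alpha = 0.1. reject H0.

n_eff = 12, pos = 2, neg = 10, p = 0.038574, reject H0.


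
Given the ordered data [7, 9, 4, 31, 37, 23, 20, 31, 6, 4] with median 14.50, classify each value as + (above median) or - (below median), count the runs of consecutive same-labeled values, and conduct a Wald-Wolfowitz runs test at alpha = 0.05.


Step 1: Compute median = 14.50; label A = above, B = below.
Labels in order: BBBAAAAABB  (n_A = 5, n_B = 5)
Step 2: Count runs R = 3.
Step 3: Under H0 (random ordering), E[R] = 2*n_A*n_B/(n_A+n_B) + 1 = 2*5*5/10 + 1 = 6.0000.
        Var[R] = 2*n_A*n_B*(2*n_A*n_B - n_A - n_B) / ((n_A+n_B)^2 * (n_A+n_B-1)) = 2000/900 = 2.2222.
        SD[R] = 1.4907.
Step 4: Continuity-corrected z = (R + 0.5 - E[R]) / SD[R] = (3 + 0.5 - 6.0000) / 1.4907 = -1.6771.
Step 5: Two-sided p-value via normal approximation = 2*(1 - Phi(|z|)) = 0.093533.
Step 6: alpha = 0.05. fail to reject H0.

R = 3, z = -1.6771, p = 0.093533, fail to reject H0.


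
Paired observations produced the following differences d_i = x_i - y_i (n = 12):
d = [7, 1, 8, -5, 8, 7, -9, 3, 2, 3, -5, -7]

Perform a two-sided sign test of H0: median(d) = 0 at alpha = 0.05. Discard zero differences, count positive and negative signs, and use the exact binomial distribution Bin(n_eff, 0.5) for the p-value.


Step 1: Discard zero differences. Original n = 12; n_eff = number of nonzero differences = 12.
Nonzero differences (with sign): +7, +1, +8, -5, +8, +7, -9, +3, +2, +3, -5, -7
Step 2: Count signs: positive = 8, negative = 4.
Step 3: Under H0: P(positive) = 0.5, so the number of positives S ~ Bin(12, 0.5).
Step 4: Two-sided exact p-value = sum of Bin(12,0.5) probabilities at or below the observed probability = 0.387695.
Step 5: alpha = 0.05. fail to reject H0.

n_eff = 12, pos = 8, neg = 4, p = 0.387695, fail to reject H0.


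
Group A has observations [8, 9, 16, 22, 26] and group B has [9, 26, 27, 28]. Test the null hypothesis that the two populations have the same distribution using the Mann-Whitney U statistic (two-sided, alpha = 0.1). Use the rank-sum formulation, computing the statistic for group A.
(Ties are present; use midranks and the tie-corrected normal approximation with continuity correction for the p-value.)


Step 1: Combine and sort all 9 observations; assign midranks.
sorted (value, group): (8,X), (9,X), (9,Y), (16,X), (22,X), (26,X), (26,Y), (27,Y), (28,Y)
ranks: 8->1, 9->2.5, 9->2.5, 16->4, 22->5, 26->6.5, 26->6.5, 27->8, 28->9
Step 2: Rank sum for X: R1 = 1 + 2.5 + 4 + 5 + 6.5 = 19.
Step 3: U_X = R1 - n1(n1+1)/2 = 19 - 5*6/2 = 19 - 15 = 4.
       U_Y = n1*n2 - U_X = 20 - 4 = 16.
Step 4: Ties are present, so use the tie-corrected normal approximation (with continuity correction) for the p-value.
Step 5: p-value = 0.174277; compare to alpha = 0.1. fail to reject H0.

U_X = 4, p = 0.174277, fail to reject H0 at alpha = 0.1.


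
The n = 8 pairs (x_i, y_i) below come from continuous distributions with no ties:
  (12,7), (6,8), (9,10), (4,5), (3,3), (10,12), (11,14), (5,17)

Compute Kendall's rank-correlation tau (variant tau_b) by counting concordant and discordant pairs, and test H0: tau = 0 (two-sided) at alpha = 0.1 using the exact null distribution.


Step 1: Enumerate the 28 unordered pairs (i,j) with i<j and classify each by sign(x_j-x_i) * sign(y_j-y_i).
  (1,2):dx=-6,dy=+1->D; (1,3):dx=-3,dy=+3->D; (1,4):dx=-8,dy=-2->C; (1,5):dx=-9,dy=-4->C
  (1,6):dx=-2,dy=+5->D; (1,7):dx=-1,dy=+7->D; (1,8):dx=-7,dy=+10->D; (2,3):dx=+3,dy=+2->C
  (2,4):dx=-2,dy=-3->C; (2,5):dx=-3,dy=-5->C; (2,6):dx=+4,dy=+4->C; (2,7):dx=+5,dy=+6->C
  (2,8):dx=-1,dy=+9->D; (3,4):dx=-5,dy=-5->C; (3,5):dx=-6,dy=-7->C; (3,6):dx=+1,dy=+2->C
  (3,7):dx=+2,dy=+4->C; (3,8):dx=-4,dy=+7->D; (4,5):dx=-1,dy=-2->C; (4,6):dx=+6,dy=+7->C
  (4,7):dx=+7,dy=+9->C; (4,8):dx=+1,dy=+12->C; (5,6):dx=+7,dy=+9->C; (5,7):dx=+8,dy=+11->C
  (5,8):dx=+2,dy=+14->C; (6,7):dx=+1,dy=+2->C; (6,8):dx=-5,dy=+5->D; (7,8):dx=-6,dy=+3->D
Step 2: C = 19, D = 9, total pairs = 28.
Step 3: tau = (C - D)/(n(n-1)/2) = (19 - 9)/28 = 0.357143.
Step 4: Exact two-sided p-value (enumerate n! = 40320 permutations of y under H0): p = 0.275099.
Step 5: alpha = 0.1. fail to reject H0.

tau_b = 0.3571 (C=19, D=9), p = 0.275099, fail to reject H0.


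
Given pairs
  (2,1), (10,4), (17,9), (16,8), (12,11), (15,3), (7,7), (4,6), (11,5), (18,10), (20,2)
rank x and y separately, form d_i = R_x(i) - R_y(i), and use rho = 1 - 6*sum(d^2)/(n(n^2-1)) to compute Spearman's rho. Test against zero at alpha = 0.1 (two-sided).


Step 1: Rank x and y separately (midranks; no ties here).
rank(x): 2->1, 10->4, 17->9, 16->8, 12->6, 15->7, 7->3, 4->2, 11->5, 18->10, 20->11
rank(y): 1->1, 4->4, 9->9, 8->8, 11->11, 3->3, 7->7, 6->6, 5->5, 10->10, 2->2
Step 2: d_i = R_x(i) - R_y(i); compute d_i^2.
  (1-1)^2=0, (4-4)^2=0, (9-9)^2=0, (8-8)^2=0, (6-11)^2=25, (7-3)^2=16, (3-7)^2=16, (2-6)^2=16, (5-5)^2=0, (10-10)^2=0, (11-2)^2=81
sum(d^2) = 154.
Step 3: rho = 1 - 6*154 / (11*(11^2 - 1)) = 1 - 924/1320 = 0.300000.
Step 4: Under H0, t = rho * sqrt((n-2)/(1-rho^2)) = 0.9435 ~ t(9).
Step 5: Two-sided p-value from the t-distribution with 9 df = 0.370083.
Step 6: alpha = 0.1. fail to reject H0.

rho = 0.3000, p = 0.370083, fail to reject H0 at alpha = 0.1.


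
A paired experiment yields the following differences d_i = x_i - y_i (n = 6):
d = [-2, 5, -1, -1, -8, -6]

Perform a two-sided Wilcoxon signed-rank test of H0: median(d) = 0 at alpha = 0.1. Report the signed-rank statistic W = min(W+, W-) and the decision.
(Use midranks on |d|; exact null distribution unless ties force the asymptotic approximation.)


Step 1: Drop any zero differences (none here) and take |d_i|.
|d| = [2, 5, 1, 1, 8, 6]
Step 2: Midrank |d_i| (ties get averaged ranks).
ranks: |2|->3, |5|->4, |1|->1.5, |1|->1.5, |8|->6, |6|->5
Step 3: Attach original signs; sum ranks with positive sign and with negative sign.
W+ = 4 = 4
W- = 3 + 1.5 + 1.5 + 6 + 5 = 17
(Check: W+ + W- = 21 should equal n(n+1)/2 = 21.)
Step 4: Test statistic W = min(W+, W-) = 4.
Step 5: Ties in |d|, so use the tie-corrected normal approximation.
        E[W] = n(n+1)/4 = 6*7/4 = 10.5.
        Tie groups: |d|=1 (t=2); sum(t^3 - t) = 6.
        Var[W] = n(n+1)(2n+1)/24 - sum(t^3-t)/48 = 546/24 - 6/48 = 22.625.
        z = (W - E[W]) / sqrt(Var[W]) = (4 - 10.5) / 4.7566 = -1.3665.
        Two-sided p = 2*Phi(z) = 0.171773.
Step 6: alpha = 0.1. fail to reject H0.

W+ = 4, W- = 17, W = min = 4, p = 0.171773, fail to reject H0.


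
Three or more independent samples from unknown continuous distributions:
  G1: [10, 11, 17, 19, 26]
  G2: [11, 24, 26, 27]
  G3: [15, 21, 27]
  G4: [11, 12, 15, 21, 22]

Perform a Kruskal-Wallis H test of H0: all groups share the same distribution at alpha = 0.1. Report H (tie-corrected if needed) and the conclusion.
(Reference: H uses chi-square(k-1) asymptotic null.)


Step 1: Combine all N = 17 observations and assign midranks.
sorted (value, group, rank): (10,G1,1), (11,G1,3), (11,G2,3), (11,G4,3), (12,G4,5), (15,G3,6.5), (15,G4,6.5), (17,G1,8), (19,G1,9), (21,G3,10.5), (21,G4,10.5), (22,G4,12), (24,G2,13), (26,G1,14.5), (26,G2,14.5), (27,G2,16.5), (27,G3,16.5)
Step 2: Sum ranks within each group.
R_1 = 35.5 (n_1 = 5)
R_2 = 47 (n_2 = 4)
R_3 = 33.5 (n_3 = 3)
R_4 = 37 (n_4 = 5)
Step 3: H = 12/(N(N+1)) * sum(R_i^2/n_i) - 3(N+1)
     = 12/(17*18) * (35.5^2/5 + 47^2/4 + 33.5^2/3 + 37^2/5) - 3*18
     = 0.039216 * 1452.18 - 54
     = 2.948366.
Step 4: Ties present; correction factor C = 1 - 48/(17^3 - 17) = 0.990196. Corrected H = 2.948366 / 0.990196 = 2.977558.
Step 5: Under H0, H ~ chi^2(3); p-value = 0.395098.
Step 6: alpha = 0.1. fail to reject H0.

H = 2.9776, df = 3, p = 0.395098, fail to reject H0.


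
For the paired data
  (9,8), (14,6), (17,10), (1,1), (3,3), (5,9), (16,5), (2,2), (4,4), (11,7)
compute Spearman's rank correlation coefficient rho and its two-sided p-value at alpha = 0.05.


Step 1: Rank x and y separately (midranks; no ties here).
rank(x): 9->6, 14->8, 17->10, 1->1, 3->3, 5->5, 16->9, 2->2, 4->4, 11->7
rank(y): 8->8, 6->6, 10->10, 1->1, 3->3, 9->9, 5->5, 2->2, 4->4, 7->7
Step 2: d_i = R_x(i) - R_y(i); compute d_i^2.
  (6-8)^2=4, (8-6)^2=4, (10-10)^2=0, (1-1)^2=0, (3-3)^2=0, (5-9)^2=16, (9-5)^2=16, (2-2)^2=0, (4-4)^2=0, (7-7)^2=0
sum(d^2) = 40.
Step 3: rho = 1 - 6*40 / (10*(10^2 - 1)) = 1 - 240/990 = 0.757576.
Step 4: Under H0, t = rho * sqrt((n-2)/(1-rho^2)) = 3.2827 ~ t(8).
Step 5: Two-sided p-value from the t-distribution with 8 df = 0.011143.
Step 6: alpha = 0.05. reject H0.

rho = 0.7576, p = 0.011143, reject H0 at alpha = 0.05.


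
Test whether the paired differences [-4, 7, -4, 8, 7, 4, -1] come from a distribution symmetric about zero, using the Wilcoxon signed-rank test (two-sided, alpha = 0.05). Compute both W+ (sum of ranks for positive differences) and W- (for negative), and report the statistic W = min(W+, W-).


Step 1: Drop any zero differences (none here) and take |d_i|.
|d| = [4, 7, 4, 8, 7, 4, 1]
Step 2: Midrank |d_i| (ties get averaged ranks).
ranks: |4|->3, |7|->5.5, |4|->3, |8|->7, |7|->5.5, |4|->3, |1|->1
Step 3: Attach original signs; sum ranks with positive sign and with negative sign.
W+ = 5.5 + 7 + 5.5 + 3 = 21
W- = 3 + 3 + 1 = 7
(Check: W+ + W- = 28 should equal n(n+1)/2 = 28.)
Step 4: Test statistic W = min(W+, W-) = 7.
Step 5: Ties in |d|, so use the tie-corrected normal approximation.
        E[W] = n(n+1)/4 = 7*8/4 = 14.
        Tie groups: |d|=4 (t=3), |d|=7 (t=2); sum(t^3 - t) = 30.
        Var[W] = n(n+1)(2n+1)/24 - sum(t^3-t)/48 = 840/24 - 30/48 = 34.375.
        z = (W - E[W]) / sqrt(Var[W]) = (7 - 14) / 5.8630 = -1.1939.
        Two-sided p = 2*Phi(z) = 0.232508.
Step 6: alpha = 0.05. fail to reject H0.

W+ = 21, W- = 7, W = min = 7, p = 0.232508, fail to reject H0.


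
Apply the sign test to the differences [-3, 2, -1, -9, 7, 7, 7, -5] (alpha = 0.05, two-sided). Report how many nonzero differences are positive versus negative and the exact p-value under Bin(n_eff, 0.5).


Step 1: Discard zero differences. Original n = 8; n_eff = number of nonzero differences = 8.
Nonzero differences (with sign): -3, +2, -1, -9, +7, +7, +7, -5
Step 2: Count signs: positive = 4, negative = 4.
Step 3: Under H0: P(positive) = 0.5, so the number of positives S ~ Bin(8, 0.5).
Step 4: Two-sided exact p-value = sum of Bin(8,0.5) probabilities at or below the observed probability = 1.000000.
Step 5: alpha = 0.05. fail to reject H0.

n_eff = 8, pos = 4, neg = 4, p = 1.000000, fail to reject H0.


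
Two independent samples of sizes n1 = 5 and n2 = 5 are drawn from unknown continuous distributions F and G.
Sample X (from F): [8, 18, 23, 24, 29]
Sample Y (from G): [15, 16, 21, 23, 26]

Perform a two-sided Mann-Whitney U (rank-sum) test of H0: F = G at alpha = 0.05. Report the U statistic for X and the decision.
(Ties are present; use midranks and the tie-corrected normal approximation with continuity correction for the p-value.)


Step 1: Combine and sort all 10 observations; assign midranks.
sorted (value, group): (8,X), (15,Y), (16,Y), (18,X), (21,Y), (23,X), (23,Y), (24,X), (26,Y), (29,X)
ranks: 8->1, 15->2, 16->3, 18->4, 21->5, 23->6.5, 23->6.5, 24->8, 26->9, 29->10
Step 2: Rank sum for X: R1 = 1 + 4 + 6.5 + 8 + 10 = 29.5.
Step 3: U_X = R1 - n1(n1+1)/2 = 29.5 - 5*6/2 = 29.5 - 15 = 14.5.
       U_Y = n1*n2 - U_X = 25 - 14.5 = 10.5.
Step 4: Ties are present, so use the tie-corrected normal approximation (with continuity correction) for the p-value.
Step 5: p-value = 0.753298; compare to alpha = 0.05. fail to reject H0.

U_X = 14.5, p = 0.753298, fail to reject H0 at alpha = 0.05.


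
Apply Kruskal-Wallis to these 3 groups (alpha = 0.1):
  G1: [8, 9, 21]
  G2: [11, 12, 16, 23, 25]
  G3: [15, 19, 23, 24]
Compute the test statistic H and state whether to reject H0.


Step 1: Combine all N = 12 observations and assign midranks.
sorted (value, group, rank): (8,G1,1), (9,G1,2), (11,G2,3), (12,G2,4), (15,G3,5), (16,G2,6), (19,G3,7), (21,G1,8), (23,G2,9.5), (23,G3,9.5), (24,G3,11), (25,G2,12)
Step 2: Sum ranks within each group.
R_1 = 11 (n_1 = 3)
R_2 = 34.5 (n_2 = 5)
R_3 = 32.5 (n_3 = 4)
Step 3: H = 12/(N(N+1)) * sum(R_i^2/n_i) - 3(N+1)
     = 12/(12*13) * (11^2/3 + 34.5^2/5 + 32.5^2/4) - 3*13
     = 0.076923 * 542.446 - 39
     = 2.726603.
Step 4: Ties present; correction factor C = 1 - 6/(12^3 - 12) = 0.996503. Corrected H = 2.726603 / 0.996503 = 2.736170.
Step 5: Under H0, H ~ chi^2(2); p-value = 0.254594.
Step 6: alpha = 0.1. fail to reject H0.

H = 2.7362, df = 2, p = 0.254594, fail to reject H0.


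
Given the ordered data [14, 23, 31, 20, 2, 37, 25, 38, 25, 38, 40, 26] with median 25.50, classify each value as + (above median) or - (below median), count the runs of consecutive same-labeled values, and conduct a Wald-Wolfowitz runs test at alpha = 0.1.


Step 1: Compute median = 25.50; label A = above, B = below.
Labels in order: BBABBABABAAA  (n_A = 6, n_B = 6)
Step 2: Count runs R = 8.
Step 3: Under H0 (random ordering), E[R] = 2*n_A*n_B/(n_A+n_B) + 1 = 2*6*6/12 + 1 = 7.0000.
        Var[R] = 2*n_A*n_B*(2*n_A*n_B - n_A - n_B) / ((n_A+n_B)^2 * (n_A+n_B-1)) = 4320/1584 = 2.7273.
        SD[R] = 1.6514.
Step 4: Continuity-corrected z = (R - 0.5 - E[R]) / SD[R] = (8 - 0.5 - 7.0000) / 1.6514 = 0.3028.
Step 5: Two-sided p-value via normal approximation = 2*(1 - Phi(|z|)) = 0.762069.
Step 6: alpha = 0.1. fail to reject H0.

R = 8, z = 0.3028, p = 0.762069, fail to reject H0.


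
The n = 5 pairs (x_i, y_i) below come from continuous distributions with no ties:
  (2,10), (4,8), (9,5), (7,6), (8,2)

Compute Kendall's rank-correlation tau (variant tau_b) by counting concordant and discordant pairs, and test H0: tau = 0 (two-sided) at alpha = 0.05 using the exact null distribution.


Step 1: Enumerate the 10 unordered pairs (i,j) with i<j and classify each by sign(x_j-x_i) * sign(y_j-y_i).
  (1,2):dx=+2,dy=-2->D; (1,3):dx=+7,dy=-5->D; (1,4):dx=+5,dy=-4->D; (1,5):dx=+6,dy=-8->D
  (2,3):dx=+5,dy=-3->D; (2,4):dx=+3,dy=-2->D; (2,5):dx=+4,dy=-6->D; (3,4):dx=-2,dy=+1->D
  (3,5):dx=-1,dy=-3->C; (4,5):dx=+1,dy=-4->D
Step 2: C = 1, D = 9, total pairs = 10.
Step 3: tau = (C - D)/(n(n-1)/2) = (1 - 9)/10 = -0.800000.
Step 4: Exact two-sided p-value (enumerate n! = 120 permutations of y under H0): p = 0.083333.
Step 5: alpha = 0.05. fail to reject H0.

tau_b = -0.8000 (C=1, D=9), p = 0.083333, fail to reject H0.


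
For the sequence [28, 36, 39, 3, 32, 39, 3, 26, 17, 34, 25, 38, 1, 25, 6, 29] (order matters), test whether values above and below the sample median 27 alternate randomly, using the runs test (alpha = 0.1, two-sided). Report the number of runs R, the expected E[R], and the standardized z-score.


Step 1: Compute median = 27; label A = above, B = below.
Labels in order: AAABAABBBABABBBA  (n_A = 8, n_B = 8)
Step 2: Count runs R = 9.
Step 3: Under H0 (random ordering), E[R] = 2*n_A*n_B/(n_A+n_B) + 1 = 2*8*8/16 + 1 = 9.0000.
        Var[R] = 2*n_A*n_B*(2*n_A*n_B - n_A - n_B) / ((n_A+n_B)^2 * (n_A+n_B-1)) = 14336/3840 = 3.7333.
        SD[R] = 1.9322.
Step 4: R = E[R], so z = 0 with no continuity correction.
Step 5: Two-sided p-value via normal approximation = 2*(1 - Phi(|z|)) = 1.000000.
Step 6: alpha = 0.1. fail to reject H0.

R = 9, z = 0.0000, p = 1.000000, fail to reject H0.


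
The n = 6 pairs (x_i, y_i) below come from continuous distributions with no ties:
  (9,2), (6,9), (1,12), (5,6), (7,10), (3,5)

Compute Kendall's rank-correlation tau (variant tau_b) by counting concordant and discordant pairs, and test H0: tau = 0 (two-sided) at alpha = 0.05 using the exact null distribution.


Step 1: Enumerate the 15 unordered pairs (i,j) with i<j and classify each by sign(x_j-x_i) * sign(y_j-y_i).
  (1,2):dx=-3,dy=+7->D; (1,3):dx=-8,dy=+10->D; (1,4):dx=-4,dy=+4->D; (1,5):dx=-2,dy=+8->D
  (1,6):dx=-6,dy=+3->D; (2,3):dx=-5,dy=+3->D; (2,4):dx=-1,dy=-3->C; (2,5):dx=+1,dy=+1->C
  (2,6):dx=-3,dy=-4->C; (3,4):dx=+4,dy=-6->D; (3,5):dx=+6,dy=-2->D; (3,6):dx=+2,dy=-7->D
  (4,5):dx=+2,dy=+4->C; (4,6):dx=-2,dy=-1->C; (5,6):dx=-4,dy=-5->C
Step 2: C = 6, D = 9, total pairs = 15.
Step 3: tau = (C - D)/(n(n-1)/2) = (6 - 9)/15 = -0.200000.
Step 4: Exact two-sided p-value (enumerate n! = 720 permutations of y under H0): p = 0.719444.
Step 5: alpha = 0.05. fail to reject H0.

tau_b = -0.2000 (C=6, D=9), p = 0.719444, fail to reject H0.


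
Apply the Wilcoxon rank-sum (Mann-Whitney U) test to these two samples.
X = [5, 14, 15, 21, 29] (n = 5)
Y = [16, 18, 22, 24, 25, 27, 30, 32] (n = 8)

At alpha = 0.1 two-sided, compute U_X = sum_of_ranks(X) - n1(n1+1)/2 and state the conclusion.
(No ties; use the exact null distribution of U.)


Step 1: Combine and sort all 13 observations; assign midranks.
sorted (value, group): (5,X), (14,X), (15,X), (16,Y), (18,Y), (21,X), (22,Y), (24,Y), (25,Y), (27,Y), (29,X), (30,Y), (32,Y)
ranks: 5->1, 14->2, 15->3, 16->4, 18->5, 21->6, 22->7, 24->8, 25->9, 27->10, 29->11, 30->12, 32->13
Step 2: Rank sum for X: R1 = 1 + 2 + 3 + 6 + 11 = 23.
Step 3: U_X = R1 - n1(n1+1)/2 = 23 - 5*6/2 = 23 - 15 = 8.
       U_Y = n1*n2 - U_X = 40 - 8 = 32.
Step 4: No ties, so the exact null distribution of U (based on enumerating the C(13,5) = 1287 equally likely rank assignments) gives the two-sided p-value.
Step 5: p-value = 0.093240; compare to alpha = 0.1. reject H0.

U_X = 8, p = 0.093240, reject H0 at alpha = 0.1.


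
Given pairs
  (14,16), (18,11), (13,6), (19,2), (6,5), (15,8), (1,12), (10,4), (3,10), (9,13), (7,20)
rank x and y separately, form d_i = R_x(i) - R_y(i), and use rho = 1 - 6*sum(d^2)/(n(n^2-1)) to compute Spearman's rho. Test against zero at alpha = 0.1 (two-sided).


Step 1: Rank x and y separately (midranks; no ties here).
rank(x): 14->8, 18->10, 13->7, 19->11, 6->3, 15->9, 1->1, 10->6, 3->2, 9->5, 7->4
rank(y): 16->10, 11->7, 6->4, 2->1, 5->3, 8->5, 12->8, 4->2, 10->6, 13->9, 20->11
Step 2: d_i = R_x(i) - R_y(i); compute d_i^2.
  (8-10)^2=4, (10-7)^2=9, (7-4)^2=9, (11-1)^2=100, (3-3)^2=0, (9-5)^2=16, (1-8)^2=49, (6-2)^2=16, (2-6)^2=16, (5-9)^2=16, (4-11)^2=49
sum(d^2) = 284.
Step 3: rho = 1 - 6*284 / (11*(11^2 - 1)) = 1 - 1704/1320 = -0.290909.
Step 4: Under H0, t = rho * sqrt((n-2)/(1-rho^2)) = -0.9122 ~ t(9).
Step 5: Two-sided p-value from the t-distribution with 9 df = 0.385457.
Step 6: alpha = 0.1. fail to reject H0.

rho = -0.2909, p = 0.385457, fail to reject H0 at alpha = 0.1.


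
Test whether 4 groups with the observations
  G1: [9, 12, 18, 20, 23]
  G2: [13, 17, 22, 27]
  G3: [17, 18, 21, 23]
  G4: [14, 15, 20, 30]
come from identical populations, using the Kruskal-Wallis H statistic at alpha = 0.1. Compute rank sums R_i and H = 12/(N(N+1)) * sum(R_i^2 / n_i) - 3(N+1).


Step 1: Combine all N = 17 observations and assign midranks.
sorted (value, group, rank): (9,G1,1), (12,G1,2), (13,G2,3), (14,G4,4), (15,G4,5), (17,G2,6.5), (17,G3,6.5), (18,G1,8.5), (18,G3,8.5), (20,G1,10.5), (20,G4,10.5), (21,G3,12), (22,G2,13), (23,G1,14.5), (23,G3,14.5), (27,G2,16), (30,G4,17)
Step 2: Sum ranks within each group.
R_1 = 36.5 (n_1 = 5)
R_2 = 38.5 (n_2 = 4)
R_3 = 41.5 (n_3 = 4)
R_4 = 36.5 (n_4 = 4)
Step 3: H = 12/(N(N+1)) * sum(R_i^2/n_i) - 3(N+1)
     = 12/(17*18) * (36.5^2/5 + 38.5^2/4 + 41.5^2/4 + 36.5^2/4) - 3*18
     = 0.039216 * 1400.64 - 54
     = 0.926961.
Step 4: Ties present; correction factor C = 1 - 24/(17^3 - 17) = 0.995098. Corrected H = 0.926961 / 0.995098 = 0.931527.
Step 5: Under H0, H ~ chi^2(3); p-value = 0.817814.
Step 6: alpha = 0.1. fail to reject H0.

H = 0.9315, df = 3, p = 0.817814, fail to reject H0.


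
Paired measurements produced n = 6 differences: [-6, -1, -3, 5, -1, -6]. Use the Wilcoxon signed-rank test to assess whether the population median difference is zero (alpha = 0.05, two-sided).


Step 1: Drop any zero differences (none here) and take |d_i|.
|d| = [6, 1, 3, 5, 1, 6]
Step 2: Midrank |d_i| (ties get averaged ranks).
ranks: |6|->5.5, |1|->1.5, |3|->3, |5|->4, |1|->1.5, |6|->5.5
Step 3: Attach original signs; sum ranks with positive sign and with negative sign.
W+ = 4 = 4
W- = 5.5 + 1.5 + 3 + 1.5 + 5.5 = 17
(Check: W+ + W- = 21 should equal n(n+1)/2 = 21.)
Step 4: Test statistic W = min(W+, W-) = 4.
Step 5: Ties in |d|, so use the tie-corrected normal approximation.
        E[W] = n(n+1)/4 = 6*7/4 = 10.5.
        Tie groups: |d|=1 (t=2), |d|=6 (t=2); sum(t^3 - t) = 12.
        Var[W] = n(n+1)(2n+1)/24 - sum(t^3-t)/48 = 546/24 - 12/48 = 22.5.
        z = (W - E[W]) / sqrt(Var[W]) = (4 - 10.5) / 4.7434 = -1.3703.
        Two-sided p = 2*Phi(z) = 0.170587.
Step 6: alpha = 0.05. fail to reject H0.

W+ = 4, W- = 17, W = min = 4, p = 0.170587, fail to reject H0.


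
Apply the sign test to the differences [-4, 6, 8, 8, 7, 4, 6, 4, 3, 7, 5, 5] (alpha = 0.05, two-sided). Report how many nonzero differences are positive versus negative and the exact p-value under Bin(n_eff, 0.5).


Step 1: Discard zero differences. Original n = 12; n_eff = number of nonzero differences = 12.
Nonzero differences (with sign): -4, +6, +8, +8, +7, +4, +6, +4, +3, +7, +5, +5
Step 2: Count signs: positive = 11, negative = 1.
Step 3: Under H0: P(positive) = 0.5, so the number of positives S ~ Bin(12, 0.5).
Step 4: Two-sided exact p-value = sum of Bin(12,0.5) probabilities at or below the observed probability = 0.006348.
Step 5: alpha = 0.05. reject H0.

n_eff = 12, pos = 11, neg = 1, p = 0.006348, reject H0.


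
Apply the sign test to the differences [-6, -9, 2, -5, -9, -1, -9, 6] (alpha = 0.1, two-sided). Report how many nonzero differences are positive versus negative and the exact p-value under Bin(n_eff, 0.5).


Step 1: Discard zero differences. Original n = 8; n_eff = number of nonzero differences = 8.
Nonzero differences (with sign): -6, -9, +2, -5, -9, -1, -9, +6
Step 2: Count signs: positive = 2, negative = 6.
Step 3: Under H0: P(positive) = 0.5, so the number of positives S ~ Bin(8, 0.5).
Step 4: Two-sided exact p-value = sum of Bin(8,0.5) probabilities at or below the observed probability = 0.289062.
Step 5: alpha = 0.1. fail to reject H0.

n_eff = 8, pos = 2, neg = 6, p = 0.289062, fail to reject H0.


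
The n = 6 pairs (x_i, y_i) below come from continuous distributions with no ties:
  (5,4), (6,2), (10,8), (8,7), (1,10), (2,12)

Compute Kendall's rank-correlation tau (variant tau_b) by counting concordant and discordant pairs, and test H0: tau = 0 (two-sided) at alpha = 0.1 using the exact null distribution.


Step 1: Enumerate the 15 unordered pairs (i,j) with i<j and classify each by sign(x_j-x_i) * sign(y_j-y_i).
  (1,2):dx=+1,dy=-2->D; (1,3):dx=+5,dy=+4->C; (1,4):dx=+3,dy=+3->C; (1,5):dx=-4,dy=+6->D
  (1,6):dx=-3,dy=+8->D; (2,3):dx=+4,dy=+6->C; (2,4):dx=+2,dy=+5->C; (2,5):dx=-5,dy=+8->D
  (2,6):dx=-4,dy=+10->D; (3,4):dx=-2,dy=-1->C; (3,5):dx=-9,dy=+2->D; (3,6):dx=-8,dy=+4->D
  (4,5):dx=-7,dy=+3->D; (4,6):dx=-6,dy=+5->D; (5,6):dx=+1,dy=+2->C
Step 2: C = 6, D = 9, total pairs = 15.
Step 3: tau = (C - D)/(n(n-1)/2) = (6 - 9)/15 = -0.200000.
Step 4: Exact two-sided p-value (enumerate n! = 720 permutations of y under H0): p = 0.719444.
Step 5: alpha = 0.1. fail to reject H0.

tau_b = -0.2000 (C=6, D=9), p = 0.719444, fail to reject H0.


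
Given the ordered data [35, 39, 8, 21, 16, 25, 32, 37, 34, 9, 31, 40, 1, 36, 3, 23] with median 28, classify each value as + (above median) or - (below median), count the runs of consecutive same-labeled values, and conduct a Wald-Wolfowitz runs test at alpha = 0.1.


Step 1: Compute median = 28; label A = above, B = below.
Labels in order: AABBBBAAABAABABB  (n_A = 8, n_B = 8)
Step 2: Count runs R = 8.
Step 3: Under H0 (random ordering), E[R] = 2*n_A*n_B/(n_A+n_B) + 1 = 2*8*8/16 + 1 = 9.0000.
        Var[R] = 2*n_A*n_B*(2*n_A*n_B - n_A - n_B) / ((n_A+n_B)^2 * (n_A+n_B-1)) = 14336/3840 = 3.7333.
        SD[R] = 1.9322.
Step 4: Continuity-corrected z = (R + 0.5 - E[R]) / SD[R] = (8 + 0.5 - 9.0000) / 1.9322 = -0.2588.
Step 5: Two-sided p-value via normal approximation = 2*(1 - Phi(|z|)) = 0.795809.
Step 6: alpha = 0.1. fail to reject H0.

R = 8, z = -0.2588, p = 0.795809, fail to reject H0.


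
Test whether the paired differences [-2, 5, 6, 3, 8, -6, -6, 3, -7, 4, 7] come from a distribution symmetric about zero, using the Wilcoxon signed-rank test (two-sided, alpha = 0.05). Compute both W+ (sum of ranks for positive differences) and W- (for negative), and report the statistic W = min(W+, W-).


Step 1: Drop any zero differences (none here) and take |d_i|.
|d| = [2, 5, 6, 3, 8, 6, 6, 3, 7, 4, 7]
Step 2: Midrank |d_i| (ties get averaged ranks).
ranks: |2|->1, |5|->5, |6|->7, |3|->2.5, |8|->11, |6|->7, |6|->7, |3|->2.5, |7|->9.5, |4|->4, |7|->9.5
Step 3: Attach original signs; sum ranks with positive sign and with negative sign.
W+ = 5 + 7 + 2.5 + 11 + 2.5 + 4 + 9.5 = 41.5
W- = 1 + 7 + 7 + 9.5 = 24.5
(Check: W+ + W- = 66 should equal n(n+1)/2 = 66.)
Step 4: Test statistic W = min(W+, W-) = 24.5.
Step 5: Ties in |d|, so use the tie-corrected normal approximation.
        E[W] = n(n+1)/4 = 11*12/4 = 33.
        Tie groups: |d|=3 (t=2), |d|=6 (t=3), |d|=7 (t=2); sum(t^3 - t) = 36.
        Var[W] = n(n+1)(2n+1)/24 - sum(t^3-t)/48 = 3036/24 - 36/48 = 125.75.
        z = (W - E[W]) / sqrt(Var[W]) = (24.5 - 33) / 11.2138 = -0.7580.
        Two-sided p = 2*Phi(z) = 0.448455.
Step 6: alpha = 0.05. fail to reject H0.

W+ = 41.5, W- = 24.5, W = min = 24.5, p = 0.448455, fail to reject H0.


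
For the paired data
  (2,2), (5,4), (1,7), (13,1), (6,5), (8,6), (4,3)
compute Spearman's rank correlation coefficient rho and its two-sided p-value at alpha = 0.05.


Step 1: Rank x and y separately (midranks; no ties here).
rank(x): 2->2, 5->4, 1->1, 13->7, 6->5, 8->6, 4->3
rank(y): 2->2, 4->4, 7->7, 1->1, 5->5, 6->6, 3->3
Step 2: d_i = R_x(i) - R_y(i); compute d_i^2.
  (2-2)^2=0, (4-4)^2=0, (1-7)^2=36, (7-1)^2=36, (5-5)^2=0, (6-6)^2=0, (3-3)^2=0
sum(d^2) = 72.
Step 3: rho = 1 - 6*72 / (7*(7^2 - 1)) = 1 - 432/336 = -0.285714.
Step 4: Under H0, t = rho * sqrt((n-2)/(1-rho^2)) = -0.6667 ~ t(5).
Step 5: Two-sided p-value from the t-distribution with 5 df = 0.534509.
Step 6: alpha = 0.05. fail to reject H0.

rho = -0.2857, p = 0.534509, fail to reject H0 at alpha = 0.05.


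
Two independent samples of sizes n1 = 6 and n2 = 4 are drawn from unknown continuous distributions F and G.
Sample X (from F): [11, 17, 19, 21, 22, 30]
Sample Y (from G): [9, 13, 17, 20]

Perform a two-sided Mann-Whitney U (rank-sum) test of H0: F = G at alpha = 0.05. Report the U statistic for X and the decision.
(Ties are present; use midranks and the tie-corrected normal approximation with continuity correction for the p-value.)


Step 1: Combine and sort all 10 observations; assign midranks.
sorted (value, group): (9,Y), (11,X), (13,Y), (17,X), (17,Y), (19,X), (20,Y), (21,X), (22,X), (30,X)
ranks: 9->1, 11->2, 13->3, 17->4.5, 17->4.5, 19->6, 20->7, 21->8, 22->9, 30->10
Step 2: Rank sum for X: R1 = 2 + 4.5 + 6 + 8 + 9 + 10 = 39.5.
Step 3: U_X = R1 - n1(n1+1)/2 = 39.5 - 6*7/2 = 39.5 - 21 = 18.5.
       U_Y = n1*n2 - U_X = 24 - 18.5 = 5.5.
Step 4: Ties are present, so use the tie-corrected normal approximation (with continuity correction) for the p-value.
Step 5: p-value = 0.199458; compare to alpha = 0.05. fail to reject H0.

U_X = 18.5, p = 0.199458, fail to reject H0 at alpha = 0.05.


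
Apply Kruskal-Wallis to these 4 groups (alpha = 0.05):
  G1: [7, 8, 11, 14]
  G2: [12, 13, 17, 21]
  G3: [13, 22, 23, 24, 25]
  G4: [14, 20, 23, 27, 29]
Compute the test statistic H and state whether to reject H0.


Step 1: Combine all N = 18 observations and assign midranks.
sorted (value, group, rank): (7,G1,1), (8,G1,2), (11,G1,3), (12,G2,4), (13,G2,5.5), (13,G3,5.5), (14,G1,7.5), (14,G4,7.5), (17,G2,9), (20,G4,10), (21,G2,11), (22,G3,12), (23,G3,13.5), (23,G4,13.5), (24,G3,15), (25,G3,16), (27,G4,17), (29,G4,18)
Step 2: Sum ranks within each group.
R_1 = 13.5 (n_1 = 4)
R_2 = 29.5 (n_2 = 4)
R_3 = 62 (n_3 = 5)
R_4 = 66 (n_4 = 5)
Step 3: H = 12/(N(N+1)) * sum(R_i^2/n_i) - 3(N+1)
     = 12/(18*19) * (13.5^2/4 + 29.5^2/4 + 62^2/5 + 66^2/5) - 3*19
     = 0.035088 * 1903.12 - 57
     = 9.776316.
Step 4: Ties present; correction factor C = 1 - 18/(18^3 - 18) = 0.996904. Corrected H = 9.776316 / 0.996904 = 9.806677.
Step 5: Under H0, H ~ chi^2(3); p-value = 0.020283.
Step 6: alpha = 0.05. reject H0.

H = 9.8067, df = 3, p = 0.020283, reject H0.


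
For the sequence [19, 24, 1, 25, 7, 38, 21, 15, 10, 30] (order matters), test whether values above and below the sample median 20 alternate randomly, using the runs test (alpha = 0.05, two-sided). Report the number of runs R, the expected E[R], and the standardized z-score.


Step 1: Compute median = 20; label A = above, B = below.
Labels in order: BABABAABBA  (n_A = 5, n_B = 5)
Step 2: Count runs R = 8.
Step 3: Under H0 (random ordering), E[R] = 2*n_A*n_B/(n_A+n_B) + 1 = 2*5*5/10 + 1 = 6.0000.
        Var[R] = 2*n_A*n_B*(2*n_A*n_B - n_A - n_B) / ((n_A+n_B)^2 * (n_A+n_B-1)) = 2000/900 = 2.2222.
        SD[R] = 1.4907.
Step 4: Continuity-corrected z = (R - 0.5 - E[R]) / SD[R] = (8 - 0.5 - 6.0000) / 1.4907 = 1.0062.
Step 5: Two-sided p-value via normal approximation = 2*(1 - Phi(|z|)) = 0.314305.
Step 6: alpha = 0.05. fail to reject H0.

R = 8, z = 1.0062, p = 0.314305, fail to reject H0.


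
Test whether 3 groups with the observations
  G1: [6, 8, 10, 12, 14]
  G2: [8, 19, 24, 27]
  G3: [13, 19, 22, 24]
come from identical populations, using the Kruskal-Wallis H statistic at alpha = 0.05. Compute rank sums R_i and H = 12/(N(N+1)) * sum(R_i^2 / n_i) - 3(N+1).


Step 1: Combine all N = 13 observations and assign midranks.
sorted (value, group, rank): (6,G1,1), (8,G1,2.5), (8,G2,2.5), (10,G1,4), (12,G1,5), (13,G3,6), (14,G1,7), (19,G2,8.5), (19,G3,8.5), (22,G3,10), (24,G2,11.5), (24,G3,11.5), (27,G2,13)
Step 2: Sum ranks within each group.
R_1 = 19.5 (n_1 = 5)
R_2 = 35.5 (n_2 = 4)
R_3 = 36 (n_3 = 4)
Step 3: H = 12/(N(N+1)) * sum(R_i^2/n_i) - 3(N+1)
     = 12/(13*14) * (19.5^2/5 + 35.5^2/4 + 36^2/4) - 3*14
     = 0.065934 * 715.112 - 42
     = 5.150275.
Step 4: Ties present; correction factor C = 1 - 18/(13^3 - 13) = 0.991758. Corrected H = 5.150275 / 0.991758 = 5.193075.
Step 5: Under H0, H ~ chi^2(2); p-value = 0.074531.
Step 6: alpha = 0.05. fail to reject H0.

H = 5.1931, df = 2, p = 0.074531, fail to reject H0.
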